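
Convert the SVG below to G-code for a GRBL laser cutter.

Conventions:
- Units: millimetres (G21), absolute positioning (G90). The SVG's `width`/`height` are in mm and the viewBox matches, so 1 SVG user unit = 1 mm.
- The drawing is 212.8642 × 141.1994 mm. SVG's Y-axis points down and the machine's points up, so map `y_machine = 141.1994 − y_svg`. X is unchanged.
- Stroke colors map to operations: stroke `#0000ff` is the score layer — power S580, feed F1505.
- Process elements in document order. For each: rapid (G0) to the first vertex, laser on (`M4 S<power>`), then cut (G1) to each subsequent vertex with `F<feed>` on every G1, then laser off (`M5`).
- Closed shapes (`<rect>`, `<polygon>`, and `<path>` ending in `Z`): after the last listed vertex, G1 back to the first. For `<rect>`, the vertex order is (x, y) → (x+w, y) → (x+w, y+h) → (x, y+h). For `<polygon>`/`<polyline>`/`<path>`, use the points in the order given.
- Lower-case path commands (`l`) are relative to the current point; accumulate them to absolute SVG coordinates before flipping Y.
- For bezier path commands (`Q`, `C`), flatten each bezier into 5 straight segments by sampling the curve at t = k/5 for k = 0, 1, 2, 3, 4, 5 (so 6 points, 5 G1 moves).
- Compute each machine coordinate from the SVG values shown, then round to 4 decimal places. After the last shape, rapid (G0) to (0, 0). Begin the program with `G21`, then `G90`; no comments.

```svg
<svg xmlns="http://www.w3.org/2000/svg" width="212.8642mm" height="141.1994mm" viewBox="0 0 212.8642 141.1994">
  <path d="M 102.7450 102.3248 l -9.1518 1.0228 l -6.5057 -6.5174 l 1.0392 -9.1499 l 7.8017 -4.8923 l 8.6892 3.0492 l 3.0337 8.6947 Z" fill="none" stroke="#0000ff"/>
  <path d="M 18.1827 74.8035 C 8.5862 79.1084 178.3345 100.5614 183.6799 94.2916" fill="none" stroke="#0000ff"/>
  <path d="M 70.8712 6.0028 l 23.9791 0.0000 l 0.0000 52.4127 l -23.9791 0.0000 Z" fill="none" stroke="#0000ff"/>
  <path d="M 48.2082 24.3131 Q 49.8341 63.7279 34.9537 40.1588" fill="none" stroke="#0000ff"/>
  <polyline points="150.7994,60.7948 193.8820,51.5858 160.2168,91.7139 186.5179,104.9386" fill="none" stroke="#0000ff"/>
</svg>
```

G21
G90
G0 X102.7450 Y38.8746
M4 S580
G1 X93.5932 Y37.8518 F1505
G1 X87.0875 Y44.3692 F1505
G1 X88.1267 Y53.5191 F1505
G1 X95.9284 Y58.4114 F1505
G1 X104.6176 Y55.3622 F1505
G1 X107.6513 Y46.6675 F1505
G1 X102.7450 Y38.8746 F1505
M5
G0 X18.1827 Y66.3959
M4 S580
G1 X31.1962 Y62.1142 F1505
G1 X70.7526 Y55.8707 F1505
G1 X120.3519 Y49.8192 F1505
G1 X163.4943 Y46.1137 F1505
G1 X183.6799 Y46.9078 F1505
M5
G0 X70.8712 Y135.1966
M4 S580
G1 X94.8503 Y135.1966 F1505
G1 X94.8503 Y82.7839 F1505
G1 X70.8712 Y82.7839 F1505
G1 X70.8712 Y135.1966 F1505
M5
G0 X48.2082 Y116.8863
M4 S580
G1 X48.1983 Y103.6397 F1505
G1 X46.8679 Y95.4319 F1505
G1 X44.2170 Y92.2627 F1505
G1 X40.2456 Y94.1323 F1505
G1 X34.9537 Y101.0406 F1505
M5
G0 X150.7994 Y80.4046
M4 S580
G1 X193.8820 Y89.6136 F1505
G1 X160.2168 Y49.4855 F1505
G1 X186.5179 Y36.2608 F1505
M5
G0 X0.0000 Y0.0000

1 u = 1 mm; y_m = 141.1994 − y.

[1] `<path>` regular polygon, #0000ff→score S580 F1505: (102.7450,38.8746) → (93.5932,37.8518) → (87.0875,44.3692) → (88.1267,53.5191) → (95.9284,58.4114) → (104.6176,55.3622) → (107.6513,46.6675) → (102.7450,38.8746) (closed)

[2] `<path>` cubic bezier, #0000ff→score S580 F1505: (18.1827,66.3959) → (31.1962,62.1142) → (70.7526,55.8707) → (120.3519,49.8192) → (163.4943,46.1137) → (183.6799,46.9078)

[3] `<path>` rectangle, #0000ff→score S580 F1505: (70.8712,135.1966) → (94.8503,135.1966) → (94.8503,82.7839) → (70.8712,82.7839) → (70.8712,135.1966) (closed)

[4] `<path>` quadratic bezier, #0000ff→score S580 F1505: (48.2082,116.8863) → (48.1983,103.6397) → (46.8679,95.4319) → (44.2170,92.2627) → (40.2456,94.1323) → (34.9537,101.0406)

[5] `<polyline>` open polyline, #0000ff→score S580 F1505: (150.7994,80.4046) → (193.8820,89.6136) → (160.2168,49.4855) → (186.5179,36.2608)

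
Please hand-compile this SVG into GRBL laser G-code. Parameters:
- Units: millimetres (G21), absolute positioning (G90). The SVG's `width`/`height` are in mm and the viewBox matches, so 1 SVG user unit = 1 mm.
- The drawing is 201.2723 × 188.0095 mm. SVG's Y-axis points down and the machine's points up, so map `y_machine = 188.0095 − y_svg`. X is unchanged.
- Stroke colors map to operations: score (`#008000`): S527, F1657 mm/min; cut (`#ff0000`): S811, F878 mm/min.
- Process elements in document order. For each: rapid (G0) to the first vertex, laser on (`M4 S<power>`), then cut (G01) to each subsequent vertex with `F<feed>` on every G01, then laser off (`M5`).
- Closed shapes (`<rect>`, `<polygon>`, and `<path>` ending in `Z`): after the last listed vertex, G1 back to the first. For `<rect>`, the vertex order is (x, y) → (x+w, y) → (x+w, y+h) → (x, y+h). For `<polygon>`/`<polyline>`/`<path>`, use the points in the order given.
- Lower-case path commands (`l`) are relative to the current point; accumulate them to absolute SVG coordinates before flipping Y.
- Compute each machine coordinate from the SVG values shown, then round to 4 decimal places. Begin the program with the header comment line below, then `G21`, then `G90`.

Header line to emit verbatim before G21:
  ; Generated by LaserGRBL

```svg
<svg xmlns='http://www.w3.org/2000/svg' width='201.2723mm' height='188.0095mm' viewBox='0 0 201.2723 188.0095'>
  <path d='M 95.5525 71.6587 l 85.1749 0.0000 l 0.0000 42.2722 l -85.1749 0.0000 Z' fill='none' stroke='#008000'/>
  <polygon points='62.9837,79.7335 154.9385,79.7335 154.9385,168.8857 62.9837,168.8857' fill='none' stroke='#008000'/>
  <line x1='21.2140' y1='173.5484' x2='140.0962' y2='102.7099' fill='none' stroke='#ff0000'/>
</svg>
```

; Generated by LaserGRBL
G21
G90
G0 X95.5525 Y116.3508
M4 S527
G01 X180.7274 Y116.3508 F1657
G01 X180.7274 Y74.0786 F1657
G01 X95.5525 Y74.0786 F1657
G01 X95.5525 Y116.3508 F1657
M5
G0 X62.9837 Y108.2760
M4 S527
G01 X154.9385 Y108.2760 F1657
G01 X154.9385 Y19.1238 F1657
G01 X62.9837 Y19.1238 F1657
G01 X62.9837 Y108.2760 F1657
M5
G0 X21.2140 Y14.4611
M4 S811
G01 X140.0962 Y85.2996 F878
M5

Since the viewBox matches the mm dimensions, user units are millimetres directly. The only transform is the Y-flip y_m = 188.0095 − y_svg.

Shape 1 is a rectangle drawn with `<path>`. Its stroke #008000 means score at S527, F1657. After flipping Y the toolpath is (95.5525,116.3508) → (180.7274,116.3508) → (180.7274,74.0786) → (95.5525,74.0786) → (95.5525,116.3508), returning to the start.

Shape 2 is a rectangle drawn with `<polygon>`. Its stroke #008000 means score at S527, F1657. After flipping Y the toolpath is (62.9837,108.2760) → (154.9385,108.2760) → (154.9385,19.1238) → (62.9837,19.1238) → (62.9837,108.2760), returning to the start.

Shape 3 is a line segment drawn with `<line>`. Its stroke #ff0000 means cut at S811, F878. After flipping Y the toolpath is (21.2140,14.4611) → (140.0962,85.2996).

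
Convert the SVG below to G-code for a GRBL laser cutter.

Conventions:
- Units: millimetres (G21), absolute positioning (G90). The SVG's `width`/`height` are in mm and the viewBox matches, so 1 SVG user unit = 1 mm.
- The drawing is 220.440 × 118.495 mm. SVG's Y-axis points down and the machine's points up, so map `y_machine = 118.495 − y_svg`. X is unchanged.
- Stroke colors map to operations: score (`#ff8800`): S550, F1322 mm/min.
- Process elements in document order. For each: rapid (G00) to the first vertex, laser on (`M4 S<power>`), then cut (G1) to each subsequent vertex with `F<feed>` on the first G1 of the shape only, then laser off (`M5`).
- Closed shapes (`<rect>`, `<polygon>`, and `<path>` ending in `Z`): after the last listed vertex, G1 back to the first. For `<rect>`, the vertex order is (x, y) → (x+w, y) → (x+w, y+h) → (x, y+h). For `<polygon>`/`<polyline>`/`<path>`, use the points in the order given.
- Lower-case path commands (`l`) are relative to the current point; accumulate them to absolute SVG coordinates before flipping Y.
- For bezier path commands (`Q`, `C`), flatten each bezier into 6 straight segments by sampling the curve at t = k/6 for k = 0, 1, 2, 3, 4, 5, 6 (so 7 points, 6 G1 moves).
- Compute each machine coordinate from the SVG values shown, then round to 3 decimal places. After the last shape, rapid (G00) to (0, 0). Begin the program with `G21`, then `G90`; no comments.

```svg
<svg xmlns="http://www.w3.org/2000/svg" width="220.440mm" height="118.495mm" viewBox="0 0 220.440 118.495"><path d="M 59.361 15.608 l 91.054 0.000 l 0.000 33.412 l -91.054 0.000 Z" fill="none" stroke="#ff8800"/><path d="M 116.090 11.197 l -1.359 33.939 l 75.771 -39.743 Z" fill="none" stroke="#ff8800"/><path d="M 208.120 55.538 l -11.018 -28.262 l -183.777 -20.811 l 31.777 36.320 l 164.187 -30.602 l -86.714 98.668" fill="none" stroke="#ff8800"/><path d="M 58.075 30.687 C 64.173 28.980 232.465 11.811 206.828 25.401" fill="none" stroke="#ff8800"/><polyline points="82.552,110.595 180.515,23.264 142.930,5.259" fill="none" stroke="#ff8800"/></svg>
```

G21
G90
G00 X59.361 Y102.887
M4 S550
G1 X150.415 Y102.887 F1322
G1 X150.415 Y69.475
G1 X59.361 Y69.475
G1 X59.361 Y102.887
M5
G00 X116.090 Y107.298
M4 S550
G1 X114.731 Y73.359 F1322
G1 X190.502 Y113.102
G1 X116.090 Y107.298
M5
G00 X208.120 Y62.957
M4 S550
G1 X197.102 Y91.219 F1322
G1 X13.325 Y112.030
G1 X45.102 Y75.710
G1 X209.289 Y106.312
G1 X122.575 Y7.644
M5
G00 X58.075 Y87.808
M4 S550
G1 X72.991 Y89.736 F1322
G1 X105.048 Y92.957
G1 X144.352 Y96.187
G1 X181.012 Y98.143
G1 X205.134 Y97.540
G1 X206.828 Y93.094
M5
G00 X82.552 Y7.900
M4 S550
G1 X180.515 Y95.231 F1322
G1 X142.930 Y113.236
M5
G00 X0.000 Y0.000

viewBox `0 0 220.440 118.495` with mm width/height → 1 unit = 1 mm. Flip: y_m = 118.495 − y_svg.

**Shape 1** — `<path>` rectangle, stroke `#ff8800` → score (S550, F1322). Machine vertices: (59.361,102.887) → (150.415,102.887) → (150.415,69.475) → (59.361,69.475) → (59.361,102.887). Closed: final G1 returns to the first vertex.

**Shape 2** — `<path>` closed polygon, stroke `#ff8800` → score (S550, F1322). Machine vertices: (116.090,107.298) → (114.731,73.359) → (190.502,113.102) → (116.090,107.298). Closed: final G1 returns to the first vertex.

**Shape 3** — `<path>` open polyline, stroke `#ff8800` → score (S550, F1322). Machine vertices: (208.120,62.957) → (197.102,91.219) → (13.325,112.030) → (45.102,75.710) → (209.289,106.312) → (122.575,7.644). Open path.

**Shape 4** — `<path>` cubic bezier, stroke `#ff8800` → score (S550, F1322). Control points (SVG): P0=(58.075,30.687), P1=(64.173,28.980), P2=(232.465,11.811), P3=(206.828,25.401); sampled at t=k/6. Machine vertices: (58.075,87.808) → (72.991,89.736) → (105.048,92.957) → (144.352,96.187) → (181.012,98.143) → (205.134,97.540) → (206.828,93.094). Open path.

**Shape 5** — `<polyline>` open polyline, stroke `#ff8800` → score (S550, F1322). Machine vertices: (82.552,7.900) → (180.515,95.231) → (142.930,113.236). Open path.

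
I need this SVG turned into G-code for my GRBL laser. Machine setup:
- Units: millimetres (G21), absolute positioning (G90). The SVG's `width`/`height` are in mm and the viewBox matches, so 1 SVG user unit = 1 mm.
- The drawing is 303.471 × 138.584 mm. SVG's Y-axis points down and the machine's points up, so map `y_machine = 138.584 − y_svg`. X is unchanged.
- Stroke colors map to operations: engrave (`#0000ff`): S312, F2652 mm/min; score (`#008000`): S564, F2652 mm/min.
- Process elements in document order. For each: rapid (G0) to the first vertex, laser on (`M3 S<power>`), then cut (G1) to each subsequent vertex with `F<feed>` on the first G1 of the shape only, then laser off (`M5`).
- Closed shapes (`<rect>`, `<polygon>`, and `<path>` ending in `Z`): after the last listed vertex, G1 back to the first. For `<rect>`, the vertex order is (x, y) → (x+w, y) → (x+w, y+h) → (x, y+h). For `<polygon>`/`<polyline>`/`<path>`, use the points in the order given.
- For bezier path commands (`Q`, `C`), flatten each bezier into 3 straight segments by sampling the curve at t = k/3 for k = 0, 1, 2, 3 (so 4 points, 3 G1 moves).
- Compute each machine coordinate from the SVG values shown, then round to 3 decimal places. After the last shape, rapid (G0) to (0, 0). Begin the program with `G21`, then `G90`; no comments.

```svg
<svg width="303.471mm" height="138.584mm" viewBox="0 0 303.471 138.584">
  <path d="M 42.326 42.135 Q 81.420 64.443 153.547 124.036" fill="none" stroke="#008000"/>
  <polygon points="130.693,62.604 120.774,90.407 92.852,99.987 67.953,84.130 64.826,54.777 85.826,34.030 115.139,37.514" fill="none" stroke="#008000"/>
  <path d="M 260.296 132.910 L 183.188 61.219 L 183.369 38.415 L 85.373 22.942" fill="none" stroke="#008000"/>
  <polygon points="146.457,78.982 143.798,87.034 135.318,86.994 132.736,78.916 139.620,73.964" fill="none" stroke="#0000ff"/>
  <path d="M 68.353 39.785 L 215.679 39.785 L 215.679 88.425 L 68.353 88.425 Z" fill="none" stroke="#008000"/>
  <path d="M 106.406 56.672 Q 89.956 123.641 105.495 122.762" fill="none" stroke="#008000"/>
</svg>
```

viewBox `0 0 303.471 138.584` with mm width/height → 1 unit = 1 mm. Flip: y_m = 138.584 − y_svg.

**Shape 1** — `<path>` quadratic bezier, stroke `#008000` → score (S564, F2652). Control points (SVG): P0=(42.326,42.135), P1=(81.420,64.443), P2=(153.547,124.036); sampled at t=k/3. Machine vertices: (42.326,96.449) → (72.059,77.434) → (109.133,50.134) → (153.547,14.548). Open path.

**Shape 2** — `<polygon>` regular polygon, stroke `#008000` → score (S564, F2652). Machine vertices: (130.693,75.980) → (120.774,48.177) → (92.852,38.597) → (67.953,54.454) → (64.826,83.807) → (85.826,104.554) → (115.139,101.070) → (130.693,75.980). Closed: final G1 returns to the first vertex.

**Shape 3** — `<path>` open polyline, stroke `#008000` → score (S564, F2652). Machine vertices: (260.296,5.674) → (183.188,77.365) → (183.369,100.169) → (85.373,115.642). Open path.

**Shape 4** — `<polygon>` regular polygon, stroke `#0000ff` → engrave (S312, F2652). Machine vertices: (146.457,59.602) → (143.798,51.550) → (135.318,51.590) → (132.736,59.668) → (139.620,64.620) → (146.457,59.602). Closed: final G1 returns to the first vertex.

**Shape 5** — `<path>` rectangle, stroke `#008000` → score (S564, F2652). Machine vertices: (68.353,98.799) → (215.679,98.799) → (215.679,50.159) → (68.353,50.159) → (68.353,98.799). Closed: final G1 returns to the first vertex.

**Shape 6** — `<path>` quadratic bezier, stroke `#008000` → score (S564, F2652). Control points (SVG): P0=(106.406,56.672), P1=(89.956,123.641), P2=(105.495,122.762); sampled at t=k/3. Machine vertices: (106.406,81.912) → (98.994,44.805) → (98.690,22.775) → (105.495,15.822). Open path.

G21
G90
G0 X42.326 Y96.449
M3 S564
G1 X72.059 Y77.434 F2652
G1 X109.133 Y50.134
G1 X153.547 Y14.548
M5
G0 X130.693 Y75.980
M3 S564
G1 X120.774 Y48.177 F2652
G1 X92.852 Y38.597
G1 X67.953 Y54.454
G1 X64.826 Y83.807
G1 X85.826 Y104.554
G1 X115.139 Y101.070
G1 X130.693 Y75.980
M5
G0 X260.296 Y5.674
M3 S564
G1 X183.188 Y77.365 F2652
G1 X183.369 Y100.169
G1 X85.373 Y115.642
M5
G0 X146.457 Y59.602
M3 S312
G1 X143.798 Y51.550 F2652
G1 X135.318 Y51.590
G1 X132.736 Y59.668
G1 X139.620 Y64.620
G1 X146.457 Y59.602
M5
G0 X68.353 Y98.799
M3 S564
G1 X215.679 Y98.799 F2652
G1 X215.679 Y50.159
G1 X68.353 Y50.159
G1 X68.353 Y98.799
M5
G0 X106.406 Y81.912
M3 S564
G1 X98.994 Y44.805 F2652
G1 X98.690 Y22.775
G1 X105.495 Y15.822
M5
G0 X0.000 Y0.000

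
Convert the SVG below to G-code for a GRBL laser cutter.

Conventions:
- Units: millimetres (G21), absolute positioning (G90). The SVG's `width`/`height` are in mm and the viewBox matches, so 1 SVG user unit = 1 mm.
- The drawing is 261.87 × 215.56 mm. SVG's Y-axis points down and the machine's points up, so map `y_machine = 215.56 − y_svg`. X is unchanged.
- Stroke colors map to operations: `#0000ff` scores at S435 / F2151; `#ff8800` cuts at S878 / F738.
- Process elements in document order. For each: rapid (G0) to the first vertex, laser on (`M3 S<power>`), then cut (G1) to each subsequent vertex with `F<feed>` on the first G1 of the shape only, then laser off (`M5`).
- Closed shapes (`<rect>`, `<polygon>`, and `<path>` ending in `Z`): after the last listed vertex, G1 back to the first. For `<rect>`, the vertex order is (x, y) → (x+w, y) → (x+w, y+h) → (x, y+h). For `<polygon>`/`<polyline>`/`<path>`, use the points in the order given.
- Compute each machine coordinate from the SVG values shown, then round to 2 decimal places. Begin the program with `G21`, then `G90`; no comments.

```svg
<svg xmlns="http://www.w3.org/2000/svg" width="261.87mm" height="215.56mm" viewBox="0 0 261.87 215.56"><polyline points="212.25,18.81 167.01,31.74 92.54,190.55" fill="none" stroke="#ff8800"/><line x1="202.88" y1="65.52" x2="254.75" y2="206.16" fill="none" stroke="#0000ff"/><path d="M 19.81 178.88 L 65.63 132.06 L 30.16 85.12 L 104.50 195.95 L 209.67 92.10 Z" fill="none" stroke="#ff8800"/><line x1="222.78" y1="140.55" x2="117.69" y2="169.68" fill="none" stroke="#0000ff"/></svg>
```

G21
G90
G0 X212.25 Y196.75
M3 S878
G1 X167.01 Y183.82 F738
G1 X92.54 Y25.01
M5
G0 X202.88 Y150.04
M3 S435
G1 X254.75 Y9.40 F2151
M5
G0 X19.81 Y36.68
M3 S878
G1 X65.63 Y83.50 F738
G1 X30.16 Y130.44
G1 X104.50 Y19.61
G1 X209.67 Y123.46
G1 X19.81 Y36.68
M5
G0 X222.78 Y75.01
M3 S435
G1 X117.69 Y45.88 F2151
M5

viewBox `0 0 261.87 215.56` with mm width/height → 1 unit = 1 mm. Flip: y_m = 215.56 − y_svg.

**Shape 1** — `<polyline>` open polyline, stroke `#ff8800` → cut (S878, F738). Machine vertices: (212.25,196.75) → (167.01,183.82) → (92.54,25.01). Open path.

**Shape 2** — `<line>` line segment, stroke `#0000ff` → score (S435, F2151). Machine vertices: (202.88,150.04) → (254.75,9.40). Open path.

**Shape 3** — `<path>` closed polygon, stroke `#ff8800` → cut (S878, F738). Machine vertices: (19.81,36.68) → (65.63,83.50) → (30.16,130.44) → (104.50,19.61) → (209.67,123.46) → (19.81,36.68). Closed: final G1 returns to the first vertex.

**Shape 4** — `<line>` line segment, stroke `#0000ff` → score (S435, F2151). Machine vertices: (222.78,75.01) → (117.69,45.88). Open path.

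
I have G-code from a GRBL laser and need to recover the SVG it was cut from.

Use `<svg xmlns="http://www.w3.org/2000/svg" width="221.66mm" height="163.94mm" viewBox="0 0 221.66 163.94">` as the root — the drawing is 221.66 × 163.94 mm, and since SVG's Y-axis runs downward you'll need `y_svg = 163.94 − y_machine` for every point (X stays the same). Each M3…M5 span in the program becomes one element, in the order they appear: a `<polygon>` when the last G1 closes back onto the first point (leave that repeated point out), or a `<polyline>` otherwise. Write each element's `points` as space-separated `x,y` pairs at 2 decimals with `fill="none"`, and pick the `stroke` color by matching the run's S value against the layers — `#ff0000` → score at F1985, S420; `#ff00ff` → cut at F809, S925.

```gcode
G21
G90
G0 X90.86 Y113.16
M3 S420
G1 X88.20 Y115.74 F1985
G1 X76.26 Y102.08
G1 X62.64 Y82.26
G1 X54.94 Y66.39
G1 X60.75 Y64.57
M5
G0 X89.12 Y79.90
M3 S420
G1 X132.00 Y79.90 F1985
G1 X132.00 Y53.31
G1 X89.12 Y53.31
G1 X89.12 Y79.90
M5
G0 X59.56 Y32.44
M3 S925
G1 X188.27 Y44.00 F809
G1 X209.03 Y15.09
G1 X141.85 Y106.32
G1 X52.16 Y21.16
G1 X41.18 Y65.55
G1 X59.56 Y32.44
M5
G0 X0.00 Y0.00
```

<svg xmlns="http://www.w3.org/2000/svg" width="221.66mm" height="163.94mm" viewBox="0 0 221.66 163.94">
  <polyline points="90.86,50.78 88.20,48.20 76.26,61.86 62.64,81.68 54.94,97.55 60.75,99.37" fill="none" stroke="#ff0000"/>
  <polygon points="89.12,84.04 132.00,84.04 132.00,110.63 89.12,110.63" fill="none" stroke="#ff0000"/>
  <polygon points="59.56,131.50 188.27,119.94 209.03,148.85 141.85,57.62 52.16,142.78 41.18,98.39" fill="none" stroke="#ff00ff"/>
</svg>

Each laser-on run becomes one SVG element. Flip Y back into SVG space with y_svg = 163.94 − y_machine.

Run 1: power S420 maps to stroke `#ff0000` (score). The run is open, so emit a `<polyline>` with points (Y-flipped): 90.86,50.78 88.20,48.20 76.26,61.86 62.64,81.68 54.94,97.55 60.75,99.37.

Run 2: the run's S420 means `#ff0000` (score). The run returns to its start, so emit a `<polygon>` with points (Y-flipped): 89.12,84.04 132.00,84.04 132.00,110.63 89.12,110.63.

Run 3: power S925 maps to stroke `#ff00ff` (cut). The run returns to its start, so emit a `<polygon>` with points (Y-flipped): 59.56,131.50 188.27,119.94 209.03,148.85 141.85,57.62 52.16,142.78 41.18,98.39.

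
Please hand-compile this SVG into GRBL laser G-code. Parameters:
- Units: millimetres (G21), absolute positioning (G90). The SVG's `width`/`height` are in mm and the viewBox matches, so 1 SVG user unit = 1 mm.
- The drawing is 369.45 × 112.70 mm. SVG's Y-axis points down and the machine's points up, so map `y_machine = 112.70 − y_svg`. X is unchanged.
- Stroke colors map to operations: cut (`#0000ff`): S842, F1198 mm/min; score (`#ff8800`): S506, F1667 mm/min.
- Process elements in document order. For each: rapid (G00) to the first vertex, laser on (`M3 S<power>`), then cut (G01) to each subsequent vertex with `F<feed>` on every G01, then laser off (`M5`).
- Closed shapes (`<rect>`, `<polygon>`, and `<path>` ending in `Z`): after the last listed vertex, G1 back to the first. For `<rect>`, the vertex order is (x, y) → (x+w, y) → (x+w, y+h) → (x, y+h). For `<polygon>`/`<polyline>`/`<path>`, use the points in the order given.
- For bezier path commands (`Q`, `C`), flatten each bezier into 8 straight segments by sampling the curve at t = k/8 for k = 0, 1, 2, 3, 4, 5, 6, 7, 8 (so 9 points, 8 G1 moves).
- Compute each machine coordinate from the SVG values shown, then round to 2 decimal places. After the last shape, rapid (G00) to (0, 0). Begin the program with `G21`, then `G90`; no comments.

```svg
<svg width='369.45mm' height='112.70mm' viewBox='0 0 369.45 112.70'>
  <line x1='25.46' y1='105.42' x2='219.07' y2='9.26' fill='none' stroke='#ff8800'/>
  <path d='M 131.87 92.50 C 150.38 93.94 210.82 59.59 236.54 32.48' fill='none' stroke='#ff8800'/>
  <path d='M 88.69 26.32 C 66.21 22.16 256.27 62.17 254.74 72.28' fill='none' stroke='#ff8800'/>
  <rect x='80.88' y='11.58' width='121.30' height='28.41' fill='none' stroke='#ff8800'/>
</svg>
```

G21
G90
G00 X25.46 Y7.28
M3 S506
G01 X219.07 Y103.44 F1667
M5
G00 X131.87 Y20.20
M3 S506
G01 X140.63 Y21.25 F1667
G01 X152.42 Y25.16 F1667
G01 X166.34 Y31.41 F1667
G01 X181.50 Y39.50 F1667
G01 X197.00 Y48.94 F1667
G01 X211.94 Y59.20 F1667
G01 X225.42 Y69.80 F1667
G01 X236.54 Y80.22 F1667
M5
G00 X88.69 Y86.38
M3 S506
G01 X89.43 Y86.01 F1667
G01 X105.37 Y82.38 F1667
G01 X131.75 Y76.33 F1667
G01 X163.86 Y68.75 F1667
G01 X196.95 Y60.50 F1667
G01 X226.28 Y52.45 F1667
G01 X247.12 Y45.47 F1667
G01 X254.74 Y40.42 F1667
M5
G00 X80.88 Y101.12
M3 S506
G01 X202.18 Y101.12 F1667
G01 X202.18 Y72.71 F1667
G01 X80.88 Y72.71 F1667
G01 X80.88 Y101.12 F1667
M5
G00 X0.00 Y0.00

1 u = 1 mm; y_m = 112.70 − y.

[1] `<line>` line segment, #ff8800→score S506 F1667: (25.46,7.28) → (219.07,103.44)

[2] `<path>` cubic bezier, #ff8800→score S506 F1667: (131.87,20.20) → (140.63,21.25) → (152.42,25.16) → (166.34,31.41) → (181.50,39.50) → (197.00,48.94) → (211.94,59.20) → (225.42,69.80) → (236.54,80.22)

[3] `<path>` cubic bezier, #ff8800→score S506 F1667: (88.69,86.38) → (89.43,86.01) → (105.37,82.38) → (131.75,76.33) → (163.86,68.75) → (196.95,60.50) → (226.28,52.45) → (247.12,45.47) → (254.74,40.42)

[4] `<rect>` rectangle, #ff8800→score S506 F1667: (80.88,101.12) → (202.18,101.12) → (202.18,72.71) → (80.88,72.71) → (80.88,101.12) (closed)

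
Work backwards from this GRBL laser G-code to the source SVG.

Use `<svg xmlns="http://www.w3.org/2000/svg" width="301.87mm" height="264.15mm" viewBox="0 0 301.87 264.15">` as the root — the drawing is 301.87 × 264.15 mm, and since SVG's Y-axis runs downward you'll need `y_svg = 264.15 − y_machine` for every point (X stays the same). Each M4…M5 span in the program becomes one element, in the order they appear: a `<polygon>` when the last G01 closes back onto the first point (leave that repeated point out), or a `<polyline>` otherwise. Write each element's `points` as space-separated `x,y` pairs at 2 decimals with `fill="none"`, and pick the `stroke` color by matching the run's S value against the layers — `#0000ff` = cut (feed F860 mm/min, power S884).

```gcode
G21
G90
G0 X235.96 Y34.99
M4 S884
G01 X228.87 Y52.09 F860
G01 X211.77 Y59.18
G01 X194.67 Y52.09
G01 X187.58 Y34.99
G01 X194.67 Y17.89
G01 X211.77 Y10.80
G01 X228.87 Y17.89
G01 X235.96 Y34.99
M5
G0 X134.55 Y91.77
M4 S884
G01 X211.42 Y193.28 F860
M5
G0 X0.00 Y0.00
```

<svg xmlns="http://www.w3.org/2000/svg" width="301.87mm" height="264.15mm" viewBox="0 0 301.87 264.15">
  <polygon points="235.96,229.16 228.87,212.06 211.77,204.97 194.67,212.06 187.58,229.16 194.67,246.26 211.77,253.35 228.87,246.26" fill="none" stroke="#0000ff"/>
  <polyline points="134.55,172.38 211.42,70.87" fill="none" stroke="#0000ff"/>
</svg>

Each laser-on run becomes one SVG element. Flip Y back into SVG space with y_svg = 264.15 − y_machine. Every run uses S884, so all elements get stroke `#0000ff` (cut).

Run 1: The run returns to its start, so emit a `<polygon>` with points (Y-flipped): 235.96,229.16 228.87,212.06 211.77,204.97 194.67,212.06 187.58,229.16 194.67,246.26 211.77,253.35 228.87,246.26.

Run 2: The run is open, so emit a `<polyline>` with points (Y-flipped): 134.55,172.38 211.42,70.87.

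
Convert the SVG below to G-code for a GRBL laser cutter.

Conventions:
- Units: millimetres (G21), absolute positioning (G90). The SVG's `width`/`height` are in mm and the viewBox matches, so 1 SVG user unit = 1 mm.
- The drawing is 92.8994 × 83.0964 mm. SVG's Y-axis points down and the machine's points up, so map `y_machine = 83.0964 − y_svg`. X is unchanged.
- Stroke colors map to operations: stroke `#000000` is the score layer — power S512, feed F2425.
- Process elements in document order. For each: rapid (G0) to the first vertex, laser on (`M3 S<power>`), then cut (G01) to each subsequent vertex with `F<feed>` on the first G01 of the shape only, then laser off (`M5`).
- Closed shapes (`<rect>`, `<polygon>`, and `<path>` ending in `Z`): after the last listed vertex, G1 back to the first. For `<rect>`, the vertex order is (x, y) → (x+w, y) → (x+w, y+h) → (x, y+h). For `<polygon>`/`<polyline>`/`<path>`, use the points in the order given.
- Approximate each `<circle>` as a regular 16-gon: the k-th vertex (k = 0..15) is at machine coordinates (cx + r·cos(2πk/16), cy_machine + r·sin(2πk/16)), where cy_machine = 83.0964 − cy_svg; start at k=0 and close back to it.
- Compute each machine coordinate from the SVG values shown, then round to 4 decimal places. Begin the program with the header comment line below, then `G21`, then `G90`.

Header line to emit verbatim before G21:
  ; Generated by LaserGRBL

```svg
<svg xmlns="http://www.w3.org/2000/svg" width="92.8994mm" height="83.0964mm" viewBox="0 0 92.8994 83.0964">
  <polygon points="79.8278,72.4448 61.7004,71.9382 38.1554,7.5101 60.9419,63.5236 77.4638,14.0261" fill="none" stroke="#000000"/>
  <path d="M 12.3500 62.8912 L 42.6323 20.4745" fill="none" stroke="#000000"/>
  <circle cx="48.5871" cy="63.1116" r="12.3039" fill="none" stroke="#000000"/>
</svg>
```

viewBox `0 0 92.8994 83.0964` with mm width/height → 1 unit = 1 mm. Flip: y_m = 83.0964 − y_svg.

**Shape 1** — `<polygon>` closed polygon, stroke `#000000` → score (S512, F2425). Machine vertices: (79.8278,10.6516) → (61.7004,11.1582) → (38.1554,75.5863) → (60.9419,19.5728) → (77.4638,69.0703) → (79.8278,10.6516). Closed: final G1 returns to the first vertex.

**Shape 2** — `<path>` line segment, stroke `#000000` → score (S512, F2425). Machine vertices: (12.3500,20.2052) → (42.6323,62.6219). Open path.

**Shape 3** — `<circle>` circle, stroke `#000000` → score (S512, F2425). Machine vertices: (60.8910,19.9848) → (59.9544,24.6933) → (57.2873,28.6850) → (53.2956,31.3521) → (48.5871,32.2887) → (43.8786,31.3521) → (39.8869,28.6850) → (37.2198,24.6933) → (36.2832,19.9848) → (37.2198,15.2763) → (39.8869,11.2846) → (43.8786,8.6175) → (48.5871,7.6809) → (53.2956,8.6175) → (57.2873,11.2846) → (59.9544,15.2763) → (60.8910,19.9848). Closed: final G1 returns to the first vertex.

; Generated by LaserGRBL
G21
G90
G0 X79.8278 Y10.6516
M3 S512
G01 X61.7004 Y11.1582 F2425
G01 X38.1554 Y75.5863
G01 X60.9419 Y19.5728
G01 X77.4638 Y69.0703
G01 X79.8278 Y10.6516
M5
G0 X12.3500 Y20.2052
M3 S512
G01 X42.6323 Y62.6219 F2425
M5
G0 X60.8910 Y19.9848
M3 S512
G01 X59.9544 Y24.6933 F2425
G01 X57.2873 Y28.6850
G01 X53.2956 Y31.3521
G01 X48.5871 Y32.2887
G01 X43.8786 Y31.3521
G01 X39.8869 Y28.6850
G01 X37.2198 Y24.6933
G01 X36.2832 Y19.9848
G01 X37.2198 Y15.2763
G01 X39.8869 Y11.2846
G01 X43.8786 Y8.6175
G01 X48.5871 Y7.6809
G01 X53.2956 Y8.6175
G01 X57.2873 Y11.2846
G01 X59.9544 Y15.2763
G01 X60.8910 Y19.9848
M5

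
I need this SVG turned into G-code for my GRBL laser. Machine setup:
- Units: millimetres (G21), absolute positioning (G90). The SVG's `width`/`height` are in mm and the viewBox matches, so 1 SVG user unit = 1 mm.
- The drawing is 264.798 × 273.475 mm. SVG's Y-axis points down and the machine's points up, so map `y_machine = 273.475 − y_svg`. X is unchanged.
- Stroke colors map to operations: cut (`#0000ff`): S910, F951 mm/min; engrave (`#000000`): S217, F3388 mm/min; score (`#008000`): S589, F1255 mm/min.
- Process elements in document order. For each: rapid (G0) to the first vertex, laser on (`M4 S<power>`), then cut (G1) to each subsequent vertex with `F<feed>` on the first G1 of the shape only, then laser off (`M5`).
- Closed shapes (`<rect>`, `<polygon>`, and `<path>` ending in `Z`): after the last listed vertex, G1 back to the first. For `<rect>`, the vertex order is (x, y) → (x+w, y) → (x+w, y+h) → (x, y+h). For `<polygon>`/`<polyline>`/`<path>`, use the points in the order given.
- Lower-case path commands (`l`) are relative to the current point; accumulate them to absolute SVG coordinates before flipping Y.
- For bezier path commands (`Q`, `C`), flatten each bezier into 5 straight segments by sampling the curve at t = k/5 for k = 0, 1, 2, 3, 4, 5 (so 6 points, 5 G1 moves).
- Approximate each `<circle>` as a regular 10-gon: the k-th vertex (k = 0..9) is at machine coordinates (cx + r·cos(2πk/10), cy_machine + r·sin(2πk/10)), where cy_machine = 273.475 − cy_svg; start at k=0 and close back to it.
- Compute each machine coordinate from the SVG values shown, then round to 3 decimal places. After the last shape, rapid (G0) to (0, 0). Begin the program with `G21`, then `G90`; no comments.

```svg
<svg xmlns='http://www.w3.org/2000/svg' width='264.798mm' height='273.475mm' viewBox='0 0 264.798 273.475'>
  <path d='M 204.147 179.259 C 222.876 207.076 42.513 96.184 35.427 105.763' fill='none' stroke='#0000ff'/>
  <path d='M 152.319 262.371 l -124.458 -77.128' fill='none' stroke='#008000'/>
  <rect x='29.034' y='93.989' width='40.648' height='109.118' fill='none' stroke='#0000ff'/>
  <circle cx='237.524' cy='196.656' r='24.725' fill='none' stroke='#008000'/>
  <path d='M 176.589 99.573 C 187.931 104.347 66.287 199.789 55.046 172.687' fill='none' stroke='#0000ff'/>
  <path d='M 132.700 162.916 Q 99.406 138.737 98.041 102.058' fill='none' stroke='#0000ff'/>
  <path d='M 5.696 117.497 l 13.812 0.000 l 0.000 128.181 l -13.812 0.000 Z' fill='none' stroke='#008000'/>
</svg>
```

viewBox `0 0 264.798 273.475` with mm width/height → 1 unit = 1 mm. Flip: y_m = 273.475 − y_svg.

**Shape 1** — `<path>` cubic bezier, stroke `#0000ff` → cut (S910, F951). Control points (SVG): P0=(204.147,179.259), P1=(222.876,207.076), P2=(42.513,96.184), P3=(35.427,105.763); sampled at t=k/5. Machine vertices: (204.147,94.216) → (194.472,92.097) → (154.889,110.828) → (103.272,137.968) → (57.493,161.076) → (35.427,167.712). Open path.

**Shape 2** — `<path>` line segment, stroke `#008000` → score (S589, F1255). Machine vertices: (152.319,11.104) → (27.861,88.232). Open path.

**Shape 3** — `<rect>` rectangle, stroke `#0000ff` → cut (S910, F951). Machine vertices: (29.034,179.486) → (69.682,179.486) → (69.682,70.368) → (29.034,70.368) → (29.034,179.486). Closed: final G1 returns to the first vertex.

**Shape 4** — `<circle>` circle, stroke `#008000` → score (S589, F1255). Machine vertices: (262.249,76.819) → (257.527,91.352) → (245.164,100.334) → (229.884,100.334) → (217.521,91.352) → (212.799,76.819) → (217.521,62.286) → (229.884,53.304) → (245.164,53.304) → (257.527,62.286) → (262.249,76.819). Closed: final G1 returns to the first vertex.

**Shape 5** — `<path>` cubic bezier, stroke `#0000ff` → cut (S910, F951). Control points (SVG): P0=(176.589,99.573), P1=(187.931,104.347), P2=(66.287,199.789), P3=(55.046,172.687); sampled at t=k/5. Machine vertices: (176.589,173.902) → (169.383,161.863) → (141.943,138.298) → (105.952,113.441) → (73.092,97.526) → (55.046,100.788). Open path.

**Shape 6** — `<path>` quadratic bezier, stroke `#0000ff` → cut (S910, F951). Control points (SVG): P0=(132.700,162.916), P1=(99.406,138.737), P2=(98.041,102.058); sampled at t=k/5. Machine vertices: (132.700,110.559) → (120.660,120.731) → (111.173,131.902) → (104.242,144.074) → (99.864,157.245) → (98.041,171.417). Open path.

**Shape 7** — `<path>` rectangle, stroke `#008000` → score (S589, F1255). Machine vertices: (5.696,155.978) → (19.508,155.978) → (19.508,27.797) → (5.696,27.797) → (5.696,155.978). Closed: final G1 returns to the first vertex.

G21
G90
G0 X204.147 Y94.216
M4 S910
G1 X194.472 Y92.097 F951
G1 X154.889 Y110.828
G1 X103.272 Y137.968
G1 X57.493 Y161.076
G1 X35.427 Y167.712
M5
G0 X152.319 Y11.104
M4 S589
G1 X27.861 Y88.232 F1255
M5
G0 X29.034 Y179.486
M4 S910
G1 X69.682 Y179.486 F951
G1 X69.682 Y70.368
G1 X29.034 Y70.368
G1 X29.034 Y179.486
M5
G0 X262.249 Y76.819
M4 S589
G1 X257.527 Y91.352 F1255
G1 X245.164 Y100.334
G1 X229.884 Y100.334
G1 X217.521 Y91.352
G1 X212.799 Y76.819
G1 X217.521 Y62.286
G1 X229.884 Y53.304
G1 X245.164 Y53.304
G1 X257.527 Y62.286
G1 X262.249 Y76.819
M5
G0 X176.589 Y173.902
M4 S910
G1 X169.383 Y161.863 F951
G1 X141.943 Y138.298
G1 X105.952 Y113.441
G1 X73.092 Y97.526
G1 X55.046 Y100.788
M5
G0 X132.700 Y110.559
M4 S910
G1 X120.660 Y120.731 F951
G1 X111.173 Y131.902
G1 X104.242 Y144.074
G1 X99.864 Y157.245
G1 X98.041 Y171.417
M5
G0 X5.696 Y155.978
M4 S589
G1 X19.508 Y155.978 F1255
G1 X19.508 Y27.797
G1 X5.696 Y27.797
G1 X5.696 Y155.978
M5
G0 X0.000 Y0.000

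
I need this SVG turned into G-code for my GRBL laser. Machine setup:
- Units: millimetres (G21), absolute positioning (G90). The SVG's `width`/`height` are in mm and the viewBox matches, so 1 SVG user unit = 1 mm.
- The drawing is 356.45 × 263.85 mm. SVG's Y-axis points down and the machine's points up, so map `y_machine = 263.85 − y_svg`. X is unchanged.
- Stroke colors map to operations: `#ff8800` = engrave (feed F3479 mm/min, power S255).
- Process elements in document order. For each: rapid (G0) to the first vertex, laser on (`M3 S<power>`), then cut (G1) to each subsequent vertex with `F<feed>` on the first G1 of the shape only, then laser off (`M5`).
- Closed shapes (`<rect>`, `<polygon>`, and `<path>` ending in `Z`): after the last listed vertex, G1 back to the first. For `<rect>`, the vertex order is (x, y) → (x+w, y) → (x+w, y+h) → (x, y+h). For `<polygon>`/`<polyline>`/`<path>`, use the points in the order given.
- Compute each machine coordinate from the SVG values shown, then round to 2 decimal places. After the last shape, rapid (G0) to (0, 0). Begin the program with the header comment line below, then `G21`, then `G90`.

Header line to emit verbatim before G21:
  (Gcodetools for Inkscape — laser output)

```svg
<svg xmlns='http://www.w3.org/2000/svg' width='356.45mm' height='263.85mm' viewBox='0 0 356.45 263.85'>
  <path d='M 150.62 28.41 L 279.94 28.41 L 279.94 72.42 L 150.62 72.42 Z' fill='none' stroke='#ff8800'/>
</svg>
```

(Gcodetools for Inkscape — laser output)
G21
G90
G0 X150.62 Y235.44
M3 S255
G1 X279.94 Y235.44 F3479
G1 X279.94 Y191.43
G1 X150.62 Y191.43
G1 X150.62 Y235.44
M5
G0 X0.00 Y0.00

viewBox `0 0 356.45 263.85` with mm width/height → 1 unit = 1 mm. Flip: y_m = 263.85 − y_svg.

**Shape 1** — `<path>` rectangle, stroke `#ff8800` → engrave (S255, F3479). Machine vertices: (150.62,235.44) → (279.94,235.44) → (279.94,191.43) → (150.62,191.43) → (150.62,235.44). Closed: final G1 returns to the first vertex.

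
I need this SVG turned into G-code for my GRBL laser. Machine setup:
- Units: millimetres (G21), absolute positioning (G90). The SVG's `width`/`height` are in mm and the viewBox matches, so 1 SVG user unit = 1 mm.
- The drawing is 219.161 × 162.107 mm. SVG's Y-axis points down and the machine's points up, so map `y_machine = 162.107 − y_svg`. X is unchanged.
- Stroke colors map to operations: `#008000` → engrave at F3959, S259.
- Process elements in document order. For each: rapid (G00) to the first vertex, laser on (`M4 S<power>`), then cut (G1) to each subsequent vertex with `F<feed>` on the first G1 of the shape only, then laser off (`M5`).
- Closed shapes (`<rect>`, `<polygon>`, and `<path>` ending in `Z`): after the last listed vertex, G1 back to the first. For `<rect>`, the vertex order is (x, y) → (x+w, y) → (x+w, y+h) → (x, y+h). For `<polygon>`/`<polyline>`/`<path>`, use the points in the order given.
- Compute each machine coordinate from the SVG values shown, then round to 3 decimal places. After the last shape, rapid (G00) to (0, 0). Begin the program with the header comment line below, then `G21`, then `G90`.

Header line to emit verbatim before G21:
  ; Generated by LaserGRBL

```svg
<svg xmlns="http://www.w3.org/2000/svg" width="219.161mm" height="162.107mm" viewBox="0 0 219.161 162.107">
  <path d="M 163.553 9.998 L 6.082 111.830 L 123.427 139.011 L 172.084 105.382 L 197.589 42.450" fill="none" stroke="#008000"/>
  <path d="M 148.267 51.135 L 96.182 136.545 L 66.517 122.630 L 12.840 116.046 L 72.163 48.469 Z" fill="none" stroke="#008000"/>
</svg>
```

1 u = 1 mm; y_m = 162.107 − y.

[1] `<path>` open polyline, #008000→engrave S259 F3959: (163.553,152.109) → (6.082,50.277) → (123.427,23.096) → (172.084,56.725) → (197.589,119.657)

[2] `<path>` closed polygon, #008000→engrave S259 F3959: (148.267,110.972) → (96.182,25.562) → (66.517,39.477) → (12.840,46.061) → (72.163,113.638) → (148.267,110.972) (closed)

; Generated by LaserGRBL
G21
G90
G00 X163.553 Y152.109
M4 S259
G1 X6.082 Y50.277 F3959
G1 X123.427 Y23.096
G1 X172.084 Y56.725
G1 X197.589 Y119.657
M5
G00 X148.267 Y110.972
M4 S259
G1 X96.182 Y25.562 F3959
G1 X66.517 Y39.477
G1 X12.840 Y46.061
G1 X72.163 Y113.638
G1 X148.267 Y110.972
M5
G00 X0.000 Y0.000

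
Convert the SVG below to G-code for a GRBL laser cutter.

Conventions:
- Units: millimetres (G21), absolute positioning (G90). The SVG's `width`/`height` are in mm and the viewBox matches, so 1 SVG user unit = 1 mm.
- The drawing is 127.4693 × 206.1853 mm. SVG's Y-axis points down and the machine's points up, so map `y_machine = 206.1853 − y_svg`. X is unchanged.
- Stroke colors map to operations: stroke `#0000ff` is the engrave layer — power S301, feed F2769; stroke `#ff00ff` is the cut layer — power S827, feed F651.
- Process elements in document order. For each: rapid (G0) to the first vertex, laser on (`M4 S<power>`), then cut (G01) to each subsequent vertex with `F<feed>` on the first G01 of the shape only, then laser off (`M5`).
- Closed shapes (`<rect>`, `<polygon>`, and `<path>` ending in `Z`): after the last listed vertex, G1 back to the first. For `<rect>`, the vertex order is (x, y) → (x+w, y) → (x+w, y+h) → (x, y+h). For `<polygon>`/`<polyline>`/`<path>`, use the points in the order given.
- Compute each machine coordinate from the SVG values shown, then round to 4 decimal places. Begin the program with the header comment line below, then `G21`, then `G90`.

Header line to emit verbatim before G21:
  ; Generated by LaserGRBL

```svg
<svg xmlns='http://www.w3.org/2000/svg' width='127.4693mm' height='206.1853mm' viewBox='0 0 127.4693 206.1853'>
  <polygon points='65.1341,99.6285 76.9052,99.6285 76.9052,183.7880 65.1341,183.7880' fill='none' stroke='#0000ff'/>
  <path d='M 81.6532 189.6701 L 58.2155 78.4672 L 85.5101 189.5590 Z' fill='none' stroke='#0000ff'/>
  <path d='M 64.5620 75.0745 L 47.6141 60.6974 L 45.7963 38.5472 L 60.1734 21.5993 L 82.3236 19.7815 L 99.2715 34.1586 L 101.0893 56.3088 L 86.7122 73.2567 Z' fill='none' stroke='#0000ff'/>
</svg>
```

; Generated by LaserGRBL
G21
G90
G0 X65.1341 Y106.5568
M4 S301
G01 X76.9052 Y106.5568 F2769
G01 X76.9052 Y22.3973
G01 X65.1341 Y22.3973
G01 X65.1341 Y106.5568
M5
G0 X81.6532 Y16.5152
M4 S301
G01 X58.2155 Y127.7181 F2769
G01 X85.5101 Y16.6263
G01 X81.6532 Y16.5152
M5
G0 X64.5620 Y131.1108
M4 S301
G01 X47.6141 Y145.4879 F2769
G01 X45.7963 Y167.6381
G01 X60.1734 Y184.5860
G01 X82.3236 Y186.4038
G01 X99.2715 Y172.0267
G01 X101.0893 Y149.8765
G01 X86.7122 Y132.9286
G01 X64.5620 Y131.1108
M5

1 u = 1 mm; y_m = 206.1853 − y.

[1] `<polygon>` rectangle, #0000ff→engrave S301 F2769: (65.1341,106.5568) → (76.9052,106.5568) → (76.9052,22.3973) → (65.1341,22.3973) → (65.1341,106.5568) (closed)

[2] `<path>` closed polygon, #0000ff→engrave S301 F2769: (81.6532,16.5152) → (58.2155,127.7181) → (85.5101,16.6263) → (81.6532,16.5152) (closed)

[3] `<path>` regular polygon, #0000ff→engrave S301 F2769: (64.5620,131.1108) → (47.6141,145.4879) → (45.7963,167.6381) → (60.1734,184.5860) → (82.3236,186.4038) → (99.2715,172.0267) → (101.0893,149.8765) → (86.7122,132.9286) → (64.5620,131.1108) (closed)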